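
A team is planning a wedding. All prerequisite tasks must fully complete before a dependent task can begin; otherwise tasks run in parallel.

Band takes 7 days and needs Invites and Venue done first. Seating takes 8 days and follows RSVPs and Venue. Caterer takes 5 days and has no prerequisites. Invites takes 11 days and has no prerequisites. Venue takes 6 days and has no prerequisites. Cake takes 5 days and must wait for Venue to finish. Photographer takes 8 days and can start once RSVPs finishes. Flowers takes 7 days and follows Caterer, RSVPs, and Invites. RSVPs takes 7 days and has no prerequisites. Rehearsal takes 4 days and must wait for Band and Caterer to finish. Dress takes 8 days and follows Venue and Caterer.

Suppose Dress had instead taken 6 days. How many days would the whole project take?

The binding path is Invites→Band→Rehearsal = 11+7+4 = 22; finish at 22 days.
The longest path through Dress is only 14 days, so Dress has float 8.
That remains the longest chain; total 22 days.

22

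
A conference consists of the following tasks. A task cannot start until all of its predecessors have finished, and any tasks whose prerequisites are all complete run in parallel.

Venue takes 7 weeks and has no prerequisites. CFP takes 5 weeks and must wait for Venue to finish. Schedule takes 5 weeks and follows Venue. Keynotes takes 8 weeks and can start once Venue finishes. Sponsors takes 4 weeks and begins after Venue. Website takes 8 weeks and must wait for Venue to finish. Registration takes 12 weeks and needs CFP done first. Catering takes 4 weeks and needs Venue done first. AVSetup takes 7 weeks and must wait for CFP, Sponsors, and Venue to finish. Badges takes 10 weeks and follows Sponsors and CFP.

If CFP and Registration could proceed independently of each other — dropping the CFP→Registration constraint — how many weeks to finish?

22

Before: longest chain Venue→CFP→Registration = 7+5+12 = 24, finish 24.
Without CFP→Registration, Registration's earliest start moves from 12 to 0.
The longest chain is now Venue→CFP→Badges = 7+5+10 = 22, so the schedule takes 22 weeks.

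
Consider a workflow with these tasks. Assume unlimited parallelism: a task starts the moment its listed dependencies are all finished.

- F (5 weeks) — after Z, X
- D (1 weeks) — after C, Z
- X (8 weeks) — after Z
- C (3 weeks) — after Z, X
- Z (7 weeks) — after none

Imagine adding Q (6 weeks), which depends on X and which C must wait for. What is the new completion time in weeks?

25

Originally the workflow takes 20 weeks.
With Q inserted, C now waits for max(Z, X, Q).
New critical path: Z→X→Q→C→D = 7+8+6+3+1 = 25 ⇒ 25 weeks.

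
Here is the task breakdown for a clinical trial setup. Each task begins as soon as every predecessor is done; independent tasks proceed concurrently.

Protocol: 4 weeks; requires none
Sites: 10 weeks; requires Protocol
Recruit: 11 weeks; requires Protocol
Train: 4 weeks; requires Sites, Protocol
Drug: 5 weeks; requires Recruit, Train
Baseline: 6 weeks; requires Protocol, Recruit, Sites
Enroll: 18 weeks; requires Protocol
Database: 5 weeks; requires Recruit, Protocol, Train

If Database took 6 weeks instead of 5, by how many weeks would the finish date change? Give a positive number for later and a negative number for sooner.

Critical path before the change: Protocol→Sites→Train→Database = 4+10+4+5 = 23 giving 23 weeks.
Since Database is critical, the +1 change carries straight to that chain (now 24 weeks).
The critical path is still Protocol→Sites→Train→Database; finish is now 24 weeks.
Change in finish: 24 − 23 = +1 weeks.

1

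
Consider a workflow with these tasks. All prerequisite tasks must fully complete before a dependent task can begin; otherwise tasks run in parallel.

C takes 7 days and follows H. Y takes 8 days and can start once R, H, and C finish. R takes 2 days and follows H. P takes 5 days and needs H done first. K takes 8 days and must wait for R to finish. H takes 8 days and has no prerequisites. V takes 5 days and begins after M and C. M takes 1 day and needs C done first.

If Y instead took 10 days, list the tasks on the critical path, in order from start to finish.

Baseline: H→C→Y = 8+7+8 = 23 → 23 days.
Since Y is critical, the +2 change carries straight to that chain (now 25 days).
That remains the longest chain; total 25 days.

H, C, Y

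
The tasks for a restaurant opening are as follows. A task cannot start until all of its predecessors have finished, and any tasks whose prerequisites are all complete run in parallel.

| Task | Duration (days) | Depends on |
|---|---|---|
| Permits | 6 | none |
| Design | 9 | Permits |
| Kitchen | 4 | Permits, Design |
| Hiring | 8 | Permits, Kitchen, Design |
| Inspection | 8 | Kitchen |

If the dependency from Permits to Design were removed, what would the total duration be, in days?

Original critical path: Permits→Design→Kitchen→Hiring = 6+9+4+8 = 27 ⇒ 27 days.
Without Permits→Design, Design's earliest start moves from 6 to 0.
After: Design→Kitchen→Hiring = 9+4+8 = 21 → 21 days.

21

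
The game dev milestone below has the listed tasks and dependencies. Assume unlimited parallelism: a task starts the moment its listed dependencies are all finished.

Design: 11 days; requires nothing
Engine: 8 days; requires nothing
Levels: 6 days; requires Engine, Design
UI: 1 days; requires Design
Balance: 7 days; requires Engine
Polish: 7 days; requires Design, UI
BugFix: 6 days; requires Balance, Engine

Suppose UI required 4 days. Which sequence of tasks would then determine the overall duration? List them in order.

Actual critical path: Engine→Balance→BugFix = 8+7+6 = 21 ⇒ 21 days.
UI has 2 days of float (longest path through it is 19).
New critical path: Design→UI→Polish = 11+4+7 = 22 ⇒ 22 days.

Design, UI, Polish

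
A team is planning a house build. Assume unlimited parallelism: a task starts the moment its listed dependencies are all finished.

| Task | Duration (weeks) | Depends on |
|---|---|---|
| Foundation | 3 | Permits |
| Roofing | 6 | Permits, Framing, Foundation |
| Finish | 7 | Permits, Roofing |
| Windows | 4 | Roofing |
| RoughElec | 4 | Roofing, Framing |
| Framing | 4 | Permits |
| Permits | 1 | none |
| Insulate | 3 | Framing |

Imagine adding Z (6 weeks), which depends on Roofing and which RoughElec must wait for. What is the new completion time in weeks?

21

Originally the job takes 18 weeks.
With Z inserted, RoughElec now waits for max(Roofing, Framing, Z).
New critical path: Permits→Framing→Roofing→Z→RoughElec = 1+4+6+6+4 = 21 ⇒ 21 weeks.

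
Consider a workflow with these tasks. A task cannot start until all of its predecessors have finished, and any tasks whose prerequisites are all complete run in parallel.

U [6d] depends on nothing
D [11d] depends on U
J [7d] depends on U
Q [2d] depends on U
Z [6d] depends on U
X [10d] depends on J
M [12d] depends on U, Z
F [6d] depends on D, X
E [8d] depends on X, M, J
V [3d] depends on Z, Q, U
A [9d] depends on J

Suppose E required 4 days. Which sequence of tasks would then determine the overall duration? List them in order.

U, J, X, F

The binding path is U→Z→M→E = 6+6+12+8 = 32; finish at 32 days.
Since E is critical, the -4 change carries straight to that chain (now 28 days).
Now U→J→X→F = 6+7+10+6 = 29 is longest, so the finish becomes 29 days.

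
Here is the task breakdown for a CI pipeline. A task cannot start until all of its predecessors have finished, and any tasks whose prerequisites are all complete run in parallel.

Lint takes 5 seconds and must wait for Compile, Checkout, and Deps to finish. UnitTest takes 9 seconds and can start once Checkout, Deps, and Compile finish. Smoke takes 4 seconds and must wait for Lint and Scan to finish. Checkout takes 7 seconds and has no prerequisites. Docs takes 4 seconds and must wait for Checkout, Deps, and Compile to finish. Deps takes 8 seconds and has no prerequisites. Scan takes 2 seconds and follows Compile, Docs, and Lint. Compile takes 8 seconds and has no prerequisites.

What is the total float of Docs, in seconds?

1

Deps→Lint→Scan→Smoke = 8+5+2+4 = 19 sets the makespan at 19 seconds.
Longest path through Docs: 18 seconds (earliest finish 12, latest finish 13).
Float = 19 − 18 = 1.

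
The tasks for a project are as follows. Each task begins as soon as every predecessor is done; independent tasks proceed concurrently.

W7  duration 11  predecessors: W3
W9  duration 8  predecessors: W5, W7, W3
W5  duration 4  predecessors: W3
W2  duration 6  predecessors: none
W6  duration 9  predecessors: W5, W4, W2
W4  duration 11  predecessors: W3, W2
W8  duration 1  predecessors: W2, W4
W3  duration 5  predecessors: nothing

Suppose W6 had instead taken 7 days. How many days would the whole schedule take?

24

As given, the longest chain is W2→W4→W6 = 6+11+9 = 26, so the finish is 26 days.
W6 is on the critical path; changing it to 7 makes that path 24 days.
No other chain overtakes it, so the finish is 24 days.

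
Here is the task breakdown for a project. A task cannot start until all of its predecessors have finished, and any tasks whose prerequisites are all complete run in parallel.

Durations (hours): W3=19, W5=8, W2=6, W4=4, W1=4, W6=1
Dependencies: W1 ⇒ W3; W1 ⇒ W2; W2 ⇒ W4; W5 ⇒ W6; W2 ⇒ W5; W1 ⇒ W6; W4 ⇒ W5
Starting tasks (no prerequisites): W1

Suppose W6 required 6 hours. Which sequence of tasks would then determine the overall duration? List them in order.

W1, W2, W4, W5, W6

Baseline: W1→W2→W4→W5→W6 = 4+6+4+8+1 = 23 → 23 hours.
Since W6 is critical, the +5 change carries straight to that chain (now 28 hours).
No other chain overtakes it, so the finish is 28 hours.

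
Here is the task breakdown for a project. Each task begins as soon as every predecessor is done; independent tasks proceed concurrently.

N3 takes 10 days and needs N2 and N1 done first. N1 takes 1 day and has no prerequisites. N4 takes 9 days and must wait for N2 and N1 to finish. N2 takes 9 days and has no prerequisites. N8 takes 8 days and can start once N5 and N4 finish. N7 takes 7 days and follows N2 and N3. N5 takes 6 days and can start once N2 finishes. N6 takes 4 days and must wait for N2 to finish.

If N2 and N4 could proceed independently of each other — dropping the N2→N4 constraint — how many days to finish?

26

With the dependency in place, N2→N3→N7 = 9+10+7 = 26 sets the finish at 26 days.
Without N2→N4, N4's earliest start moves from 9 to 1.
New critical path: N2→N3→N7 = 9+10+7 = 26 ⇒ 26 days.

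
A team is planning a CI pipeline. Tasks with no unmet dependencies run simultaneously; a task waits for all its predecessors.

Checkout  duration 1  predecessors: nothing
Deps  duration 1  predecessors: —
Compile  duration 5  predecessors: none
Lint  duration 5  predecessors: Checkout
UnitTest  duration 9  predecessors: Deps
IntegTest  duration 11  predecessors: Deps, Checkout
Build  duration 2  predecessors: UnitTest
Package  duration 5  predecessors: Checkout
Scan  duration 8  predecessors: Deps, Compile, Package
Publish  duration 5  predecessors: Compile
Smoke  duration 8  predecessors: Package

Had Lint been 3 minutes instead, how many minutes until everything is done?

14

The binding path is Checkout→Package→Scan = 1+5+8 = 14; finish at 14 minutes.
Lint is off the critical path — its longest chain is 6 minutes, giving 8 of slack.
That remains the longest chain; total 14 minutes.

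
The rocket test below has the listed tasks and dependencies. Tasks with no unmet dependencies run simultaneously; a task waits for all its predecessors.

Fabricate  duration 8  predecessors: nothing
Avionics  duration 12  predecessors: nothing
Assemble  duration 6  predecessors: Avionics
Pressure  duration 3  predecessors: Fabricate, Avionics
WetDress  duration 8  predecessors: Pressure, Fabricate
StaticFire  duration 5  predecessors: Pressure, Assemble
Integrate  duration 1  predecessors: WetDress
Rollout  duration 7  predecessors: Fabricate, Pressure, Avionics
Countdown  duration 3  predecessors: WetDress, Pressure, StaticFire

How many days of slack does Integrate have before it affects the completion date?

2

Critical path: Avionics→Assemble→StaticFire→Countdown = 12+6+5+3 = 26, so the finish is 26 days.
Longest path through Integrate: 24 days (earliest finish 24, latest finish 26).
Slack of Integrate = 25 − 23 = 2 days.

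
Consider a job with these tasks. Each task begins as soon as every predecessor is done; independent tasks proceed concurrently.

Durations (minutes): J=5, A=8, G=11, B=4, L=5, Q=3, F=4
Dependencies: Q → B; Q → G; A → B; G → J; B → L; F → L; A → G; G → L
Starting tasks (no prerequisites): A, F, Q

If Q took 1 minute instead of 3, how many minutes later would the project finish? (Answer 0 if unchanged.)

0

Baseline: A→G→L = 8+11+5 = 24 → 24 minutes.
The longest path through Q is only 19 minutes, so Q has float 5.
That remains the longest chain; total 24 minutes.
Change in finish: 24 − 24 = +0 minutes.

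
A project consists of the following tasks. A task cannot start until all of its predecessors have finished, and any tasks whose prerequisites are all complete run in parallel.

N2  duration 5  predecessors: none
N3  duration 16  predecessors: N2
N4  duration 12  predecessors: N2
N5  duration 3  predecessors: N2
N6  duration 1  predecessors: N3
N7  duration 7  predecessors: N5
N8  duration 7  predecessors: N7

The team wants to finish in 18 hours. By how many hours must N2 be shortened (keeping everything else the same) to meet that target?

4

Current finish: 22 hours; target: 18.
N2 is on every critical path, so each hour cut from N2 cuts the finish by one (this holds down to a finish of 18).
Need 22 − 18 = 4 hours off N2 → N2 becomes 1 hour, finish becomes 18.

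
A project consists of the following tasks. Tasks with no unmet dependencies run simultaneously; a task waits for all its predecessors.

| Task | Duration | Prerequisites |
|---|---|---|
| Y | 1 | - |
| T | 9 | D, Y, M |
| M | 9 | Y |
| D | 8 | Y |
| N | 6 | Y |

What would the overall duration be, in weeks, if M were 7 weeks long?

18

Critical path before the change: Y→M→T = 1+9+9 = 19 giving 19 weeks.
M is on the critical path; changing it to 7 makes that path 17 weeks.
New critical path: Y→D→T = 1+8+9 = 18 ⇒ 18 weeks.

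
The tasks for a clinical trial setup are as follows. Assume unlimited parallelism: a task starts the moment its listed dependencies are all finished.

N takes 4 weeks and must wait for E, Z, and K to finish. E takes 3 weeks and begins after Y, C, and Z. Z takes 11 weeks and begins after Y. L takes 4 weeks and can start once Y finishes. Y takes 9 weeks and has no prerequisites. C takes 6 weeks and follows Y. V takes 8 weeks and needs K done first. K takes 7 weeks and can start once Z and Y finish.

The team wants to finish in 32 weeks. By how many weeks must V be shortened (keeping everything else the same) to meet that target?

3

Current finish: 35 weeks; target: 32.
V is on every critical path, so each week cut from V cuts the finish by one (this holds down to a finish of 31).
Need 35 − 32 = 3 weeks off V → V becomes 5 weeks, finish becomes 32.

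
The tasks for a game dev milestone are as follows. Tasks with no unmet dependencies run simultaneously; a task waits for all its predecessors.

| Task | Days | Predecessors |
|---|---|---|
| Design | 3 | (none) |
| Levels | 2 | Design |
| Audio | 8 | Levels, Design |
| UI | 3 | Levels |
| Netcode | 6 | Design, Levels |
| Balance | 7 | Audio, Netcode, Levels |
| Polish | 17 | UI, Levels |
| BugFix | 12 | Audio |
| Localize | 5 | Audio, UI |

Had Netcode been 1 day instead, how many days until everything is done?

25

As given, the longest chain is Design→Levels→Audio→BugFix = 3+2+8+12 = 25, so the finish is 25 days.
Netcode has 7 days of float (longest path through it is 18).
That remains the longest chain; total 25 days.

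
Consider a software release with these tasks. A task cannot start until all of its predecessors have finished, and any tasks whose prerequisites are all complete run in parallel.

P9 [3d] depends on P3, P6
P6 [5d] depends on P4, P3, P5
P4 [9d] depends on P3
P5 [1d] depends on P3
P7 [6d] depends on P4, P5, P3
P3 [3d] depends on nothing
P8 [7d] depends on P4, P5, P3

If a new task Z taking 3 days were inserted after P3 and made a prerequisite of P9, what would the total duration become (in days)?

Originally the schedule takes 20 days.
With Z inserted, P9 now waits for max(P3, P6, Z).
New critical path: P3→P4→P6→P9 = 3+9+5+3 = 20 ⇒ 20 days.

20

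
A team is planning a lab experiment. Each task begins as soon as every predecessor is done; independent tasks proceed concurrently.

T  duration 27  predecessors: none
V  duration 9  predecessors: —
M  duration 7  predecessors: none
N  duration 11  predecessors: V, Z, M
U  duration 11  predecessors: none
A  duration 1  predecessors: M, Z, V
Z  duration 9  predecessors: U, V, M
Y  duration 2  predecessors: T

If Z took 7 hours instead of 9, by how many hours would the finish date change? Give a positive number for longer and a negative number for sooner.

-2

The binding path is U→Z→N = 11+9+11 = 31; finish at 31 hours.
Z is on the critical path; changing it to 7 makes that path 29 hours.
Now T→Y = 27+2 = 29 is longest, so the finish becomes 29 hours.
Change in finish: 29 − 31 = -2 hours.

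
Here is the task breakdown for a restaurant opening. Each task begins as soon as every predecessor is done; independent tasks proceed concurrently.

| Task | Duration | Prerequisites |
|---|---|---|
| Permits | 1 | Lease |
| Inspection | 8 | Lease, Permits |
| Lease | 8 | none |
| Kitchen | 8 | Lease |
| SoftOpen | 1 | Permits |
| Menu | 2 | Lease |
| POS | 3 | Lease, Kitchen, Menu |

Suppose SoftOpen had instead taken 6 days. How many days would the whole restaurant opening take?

The binding path is Lease→Kitchen→POS = 8+8+3 = 19; finish at 19 days.
SoftOpen is off the critical path — its longest chain is 10 days, giving 9 of slack.
That remains the longest chain; total 19 days.

19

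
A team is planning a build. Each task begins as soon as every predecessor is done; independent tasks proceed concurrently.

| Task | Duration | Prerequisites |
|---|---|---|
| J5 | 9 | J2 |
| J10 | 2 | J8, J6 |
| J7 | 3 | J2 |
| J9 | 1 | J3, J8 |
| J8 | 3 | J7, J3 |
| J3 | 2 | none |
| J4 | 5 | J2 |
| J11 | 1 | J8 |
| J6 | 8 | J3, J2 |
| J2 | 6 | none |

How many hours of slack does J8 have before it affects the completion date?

The longest chain is J2→J6→J10 = 6+8+2 = 16; overall finish 16 hours.
Longest path through J8: 14 hours (earliest finish 12, latest finish 14).
Float = 16 − 14 = 2.

2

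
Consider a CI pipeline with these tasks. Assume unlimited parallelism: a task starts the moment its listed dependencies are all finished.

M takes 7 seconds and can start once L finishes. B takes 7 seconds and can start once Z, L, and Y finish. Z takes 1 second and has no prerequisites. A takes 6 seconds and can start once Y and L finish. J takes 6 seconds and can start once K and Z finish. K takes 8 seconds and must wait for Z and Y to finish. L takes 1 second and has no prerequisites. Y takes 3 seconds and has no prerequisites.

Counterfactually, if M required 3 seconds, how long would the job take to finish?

17

Baseline: Y→K→J = 3+8+6 = 17 → 17 seconds.
M has 9 seconds of float (longest path through it is 8).
The critical path is still Y→K→J; finish is now 17 seconds.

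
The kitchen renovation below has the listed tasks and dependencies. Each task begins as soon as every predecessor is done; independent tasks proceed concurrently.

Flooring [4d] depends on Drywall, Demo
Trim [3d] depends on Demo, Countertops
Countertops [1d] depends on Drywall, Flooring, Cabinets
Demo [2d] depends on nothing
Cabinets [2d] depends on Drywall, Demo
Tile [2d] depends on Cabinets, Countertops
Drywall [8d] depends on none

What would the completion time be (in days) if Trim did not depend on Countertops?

Before: longest chain Drywall→Flooring→Countertops→Trim = 8+4+1+3 = 16, finish 16.
Without Countertops→Trim, Trim's earliest start moves from 13 to 2.
New critical path: Drywall→Flooring→Countertops→Tile = 8+4+1+2 = 15 ⇒ 15 days.

15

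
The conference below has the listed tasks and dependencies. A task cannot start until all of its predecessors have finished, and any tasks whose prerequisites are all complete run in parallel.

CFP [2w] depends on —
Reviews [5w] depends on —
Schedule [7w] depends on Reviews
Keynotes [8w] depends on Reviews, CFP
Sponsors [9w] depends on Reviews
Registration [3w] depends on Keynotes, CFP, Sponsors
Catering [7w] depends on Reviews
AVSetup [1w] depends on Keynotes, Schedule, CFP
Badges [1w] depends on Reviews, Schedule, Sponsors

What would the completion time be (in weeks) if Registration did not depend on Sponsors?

16

Before: longest chain Reviews→Sponsors→Registration = 5+9+3 = 17, finish 17.
Without Sponsors→Registration, Registration's earliest start moves from 14 to 13.
New critical path: Reviews→Keynotes→Registration = 5+8+3 = 16 ⇒ 16 weeks.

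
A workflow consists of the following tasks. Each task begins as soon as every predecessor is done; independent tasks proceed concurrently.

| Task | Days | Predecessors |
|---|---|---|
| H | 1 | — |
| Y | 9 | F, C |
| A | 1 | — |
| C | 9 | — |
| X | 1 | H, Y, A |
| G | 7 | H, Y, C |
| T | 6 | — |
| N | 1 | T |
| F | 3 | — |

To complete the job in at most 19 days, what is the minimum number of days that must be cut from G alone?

6

Current finish: 25 days; target: 19.
G is on every critical path, so each day cut from G cuts the finish by one (this holds down to a finish of 19).
Need 25 − 19 = 6 days off G → G becomes 1 day, finish becomes 19.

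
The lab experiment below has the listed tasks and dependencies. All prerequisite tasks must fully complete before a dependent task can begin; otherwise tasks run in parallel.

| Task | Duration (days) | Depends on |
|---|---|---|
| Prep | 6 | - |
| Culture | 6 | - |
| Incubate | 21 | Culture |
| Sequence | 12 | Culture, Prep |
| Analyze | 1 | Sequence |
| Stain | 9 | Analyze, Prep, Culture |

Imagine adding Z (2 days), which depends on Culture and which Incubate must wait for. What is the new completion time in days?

29

Originally the lab experiment takes 28 days.
With Z inserted, Incubate now waits for max(Culture, Z).
New critical path: Culture→Z→Incubate = 6+2+21 = 29 ⇒ 29 days.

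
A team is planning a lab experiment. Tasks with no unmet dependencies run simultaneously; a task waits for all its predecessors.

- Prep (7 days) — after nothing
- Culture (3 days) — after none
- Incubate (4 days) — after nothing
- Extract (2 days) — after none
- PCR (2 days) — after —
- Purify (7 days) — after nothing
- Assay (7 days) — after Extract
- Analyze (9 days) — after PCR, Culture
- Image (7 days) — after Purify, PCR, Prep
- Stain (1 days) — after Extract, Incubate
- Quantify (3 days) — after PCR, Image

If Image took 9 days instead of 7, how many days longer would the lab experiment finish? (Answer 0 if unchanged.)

2

As given, the longest chain is Prep→Image→Quantify = 7+7+3 = 17, so the finish is 17 days.
Image is on the critical path; changing it to 9 makes that path 19 days.
No other chain overtakes it, so the finish is 19 days.
Change in finish: 19 − 17 = +2 days.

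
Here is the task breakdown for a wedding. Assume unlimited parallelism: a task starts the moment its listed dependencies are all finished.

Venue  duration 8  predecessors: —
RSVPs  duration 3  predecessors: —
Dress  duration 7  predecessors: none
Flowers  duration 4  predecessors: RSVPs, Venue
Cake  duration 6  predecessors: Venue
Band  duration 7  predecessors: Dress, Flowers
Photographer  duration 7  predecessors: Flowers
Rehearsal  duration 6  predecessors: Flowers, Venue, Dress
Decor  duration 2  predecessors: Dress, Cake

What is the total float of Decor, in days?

Venue→Flowers→Band = 8+4+7 = 19 sets the makespan at 19 days.
Decor finishes as early as 16 and must finish by 19.
Float = 19 − 16 = 3.

3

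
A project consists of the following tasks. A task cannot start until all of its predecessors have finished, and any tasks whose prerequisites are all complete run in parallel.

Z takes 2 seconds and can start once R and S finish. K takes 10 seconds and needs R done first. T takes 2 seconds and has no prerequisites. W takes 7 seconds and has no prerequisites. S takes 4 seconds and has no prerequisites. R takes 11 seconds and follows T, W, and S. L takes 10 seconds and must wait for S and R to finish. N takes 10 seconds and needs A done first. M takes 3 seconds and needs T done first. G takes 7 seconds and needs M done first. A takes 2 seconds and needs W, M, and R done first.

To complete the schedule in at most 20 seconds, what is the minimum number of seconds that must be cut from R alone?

10

Current finish: 30 seconds; target: 20.
R is on every critical path, so each second cut from R cuts the finish by one (this holds down to a finish of 20).
Need 30 − 20 = 10 seconds off R → R becomes 1 second, finish becomes 20.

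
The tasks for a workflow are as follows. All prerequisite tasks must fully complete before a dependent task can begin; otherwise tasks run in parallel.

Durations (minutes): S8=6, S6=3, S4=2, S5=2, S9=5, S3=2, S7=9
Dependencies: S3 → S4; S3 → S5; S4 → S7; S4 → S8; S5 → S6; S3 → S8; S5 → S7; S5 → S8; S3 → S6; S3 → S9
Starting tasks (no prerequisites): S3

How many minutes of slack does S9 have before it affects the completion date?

6

Critical path: S3→S4→S7 = 2+2+9 = 13, so the finish is 13 minutes.
Longest path through S9: 7 minutes (earliest finish 7, latest finish 13).
Float = 13 − 7 = 6.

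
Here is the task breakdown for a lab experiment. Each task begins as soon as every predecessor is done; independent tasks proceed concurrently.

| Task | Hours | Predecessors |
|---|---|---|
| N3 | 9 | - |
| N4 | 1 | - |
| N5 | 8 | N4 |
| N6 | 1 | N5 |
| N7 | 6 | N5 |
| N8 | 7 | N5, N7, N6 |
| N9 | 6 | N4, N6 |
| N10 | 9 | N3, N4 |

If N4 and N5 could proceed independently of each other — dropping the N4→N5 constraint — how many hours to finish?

Before: longest chain N4→N5→N7→N8 = 1+8+6+7 = 22, finish 22.
Without N4→N5, N5's earliest start moves from 1 to 0.
The longest chain is now N5→N7→N8 = 8+6+7 = 21, so the lab experiment takes 21 hours.

21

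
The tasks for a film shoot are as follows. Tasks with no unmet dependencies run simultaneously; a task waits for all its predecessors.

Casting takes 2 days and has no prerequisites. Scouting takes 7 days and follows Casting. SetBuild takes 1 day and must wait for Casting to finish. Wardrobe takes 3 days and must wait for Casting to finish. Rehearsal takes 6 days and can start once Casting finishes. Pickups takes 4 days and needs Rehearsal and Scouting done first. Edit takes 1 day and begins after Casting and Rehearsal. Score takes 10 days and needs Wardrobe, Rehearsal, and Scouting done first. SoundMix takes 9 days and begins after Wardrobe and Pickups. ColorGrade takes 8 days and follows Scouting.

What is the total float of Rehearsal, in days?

1

Casting→Scouting→Pickups→SoundMix = 2+7+4+9 = 22 sets the makespan at 22 days.
Longest path through Rehearsal: 21 days (earliest finish 8, latest finish 9).
Float = 22 − 21 = 1.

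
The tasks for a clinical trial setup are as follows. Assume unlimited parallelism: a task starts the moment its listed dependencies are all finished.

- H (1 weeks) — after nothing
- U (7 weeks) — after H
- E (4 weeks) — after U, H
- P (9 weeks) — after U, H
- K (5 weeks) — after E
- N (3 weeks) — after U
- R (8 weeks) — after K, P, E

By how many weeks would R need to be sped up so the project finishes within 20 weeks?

5

Current finish: 25 weeks; target: 20.
R is on every critical path, so each week cut from R cuts the finish by one (this holds down to a finish of 18).
Need 25 − 20 = 5 weeks off R → R becomes 3 weeks, finish becomes 20.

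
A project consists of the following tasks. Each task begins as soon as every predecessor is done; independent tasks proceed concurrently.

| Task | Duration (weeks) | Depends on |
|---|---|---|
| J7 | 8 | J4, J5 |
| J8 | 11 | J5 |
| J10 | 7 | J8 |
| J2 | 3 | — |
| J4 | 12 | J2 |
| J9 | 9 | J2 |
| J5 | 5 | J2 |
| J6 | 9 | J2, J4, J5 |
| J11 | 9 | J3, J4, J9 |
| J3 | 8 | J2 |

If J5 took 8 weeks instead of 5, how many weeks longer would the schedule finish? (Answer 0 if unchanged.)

Actual critical path: J2→J5→J8→J10 = 3+5+11+7 = 26 ⇒ 26 weeks.
J5 is on the critical path; changing it to 8 makes that path 29 weeks.
The critical path is still J2→J5→J8→J10; finish is now 29 weeks.
Change in finish: 29 − 26 = +3 weeks.

3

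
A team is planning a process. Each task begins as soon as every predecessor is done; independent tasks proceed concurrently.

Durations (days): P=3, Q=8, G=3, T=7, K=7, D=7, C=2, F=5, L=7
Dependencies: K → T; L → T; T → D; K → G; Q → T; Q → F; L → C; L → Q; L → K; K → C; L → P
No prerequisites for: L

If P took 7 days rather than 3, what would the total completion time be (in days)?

Actual critical path: L→Q→T→D = 7+8+7+7 = 29 ⇒ 29 days.
P is off the critical path — its longest chain is 10 days, giving 19 of slack.
The critical path is still L→Q→T→D; finish is now 29 days.

29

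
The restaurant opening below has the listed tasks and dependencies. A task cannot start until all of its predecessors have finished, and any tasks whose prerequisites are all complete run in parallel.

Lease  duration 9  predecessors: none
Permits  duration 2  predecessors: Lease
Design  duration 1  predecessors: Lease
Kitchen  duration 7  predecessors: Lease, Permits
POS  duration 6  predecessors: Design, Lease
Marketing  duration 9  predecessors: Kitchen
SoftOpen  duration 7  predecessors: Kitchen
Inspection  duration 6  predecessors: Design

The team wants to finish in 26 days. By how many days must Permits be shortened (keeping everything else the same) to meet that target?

1

Current finish: 27 days; target: 26.
Permits is on every critical path, so each day cut from Permits cuts the finish by one (this holds down to a finish of 26).
Need 27 − 26 = 1 day off Permits → Permits becomes 1 day, finish becomes 26.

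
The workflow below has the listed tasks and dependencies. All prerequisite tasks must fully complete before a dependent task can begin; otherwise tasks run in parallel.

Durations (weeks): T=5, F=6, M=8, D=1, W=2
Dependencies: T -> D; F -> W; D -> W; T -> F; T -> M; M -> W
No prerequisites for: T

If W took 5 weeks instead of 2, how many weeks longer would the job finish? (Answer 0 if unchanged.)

3

Actual critical path: T→M→W = 5+8+2 = 15 ⇒ 15 weeks.
W is on the critical path; changing it to 5 makes that path 18 weeks.
The critical path is still T→M→W; finish is now 18 weeks.
Change in finish: 18 − 15 = +3 weeks.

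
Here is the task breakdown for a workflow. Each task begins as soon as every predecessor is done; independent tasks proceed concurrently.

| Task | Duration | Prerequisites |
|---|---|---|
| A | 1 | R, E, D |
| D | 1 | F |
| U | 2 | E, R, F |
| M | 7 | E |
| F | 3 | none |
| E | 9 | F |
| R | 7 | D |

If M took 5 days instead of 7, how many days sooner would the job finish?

2

As given, the longest chain is F→E→M = 3+9+7 = 19, so the finish is 19 days.
Since M is critical, the -2 change carries straight to that chain (now 17 days).
No other chain overtakes it, so the finish is 17 days.
Change in finish: 17 − 19 = -2 days.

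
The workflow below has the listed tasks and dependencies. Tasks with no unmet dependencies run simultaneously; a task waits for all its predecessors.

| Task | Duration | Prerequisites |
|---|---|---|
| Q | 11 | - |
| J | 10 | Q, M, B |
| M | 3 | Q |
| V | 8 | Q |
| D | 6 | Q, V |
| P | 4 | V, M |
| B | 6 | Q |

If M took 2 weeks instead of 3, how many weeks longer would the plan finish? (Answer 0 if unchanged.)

The binding path is Q→B→J = 11+6+10 = 27; finish at 27 weeks.
M is off the critical path — its longest chain is 24 weeks, giving 3 of slack.
No other chain overtakes it, so the finish is 27 weeks.
Change in finish: 27 − 27 = +0 weeks.

0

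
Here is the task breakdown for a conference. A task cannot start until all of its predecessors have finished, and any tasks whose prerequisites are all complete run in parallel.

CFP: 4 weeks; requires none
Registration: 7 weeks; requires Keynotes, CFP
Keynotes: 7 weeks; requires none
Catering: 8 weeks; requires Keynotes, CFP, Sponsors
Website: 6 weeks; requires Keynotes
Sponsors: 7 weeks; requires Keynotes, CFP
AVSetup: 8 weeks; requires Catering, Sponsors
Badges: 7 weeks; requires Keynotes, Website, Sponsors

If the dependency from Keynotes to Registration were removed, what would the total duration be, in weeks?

30

With the dependency in place, Keynotes→Sponsors→Catering→AVSetup = 7+7+8+8 = 30 sets the finish at 30 weeks.
Without Keynotes→Registration, Registration's earliest start moves from 7 to 4.
New critical path: Keynotes→Sponsors→Catering→AVSetup = 7+7+8+8 = 30 ⇒ 30 weeks.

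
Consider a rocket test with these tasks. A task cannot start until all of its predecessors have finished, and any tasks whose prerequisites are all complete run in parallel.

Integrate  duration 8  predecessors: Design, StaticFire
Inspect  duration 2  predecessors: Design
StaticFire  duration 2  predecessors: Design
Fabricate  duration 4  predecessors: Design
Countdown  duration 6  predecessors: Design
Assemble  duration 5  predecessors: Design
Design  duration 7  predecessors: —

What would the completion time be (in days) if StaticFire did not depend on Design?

Original critical path: Design→StaticFire→Integrate = 7+2+8 = 17 ⇒ 17 days.
Without Design→StaticFire, StaticFire's earliest start moves from 7 to 0.
After: Design→Integrate = 7+8 = 15 → 15 days.

15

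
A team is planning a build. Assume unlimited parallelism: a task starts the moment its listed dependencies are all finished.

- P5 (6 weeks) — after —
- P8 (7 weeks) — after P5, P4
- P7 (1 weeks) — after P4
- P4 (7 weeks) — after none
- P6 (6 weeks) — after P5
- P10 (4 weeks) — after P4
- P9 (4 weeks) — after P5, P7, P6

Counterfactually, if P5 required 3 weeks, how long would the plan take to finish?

14

Baseline: P5→P6→P9 = 6+6+4 = 16 → 16 weeks.
Since P5 is critical, the -3 change carries straight to that chain (now 13 weeks).
The binding chain switches to P4→P8 = 7+7 = 14; finish 14 weeks.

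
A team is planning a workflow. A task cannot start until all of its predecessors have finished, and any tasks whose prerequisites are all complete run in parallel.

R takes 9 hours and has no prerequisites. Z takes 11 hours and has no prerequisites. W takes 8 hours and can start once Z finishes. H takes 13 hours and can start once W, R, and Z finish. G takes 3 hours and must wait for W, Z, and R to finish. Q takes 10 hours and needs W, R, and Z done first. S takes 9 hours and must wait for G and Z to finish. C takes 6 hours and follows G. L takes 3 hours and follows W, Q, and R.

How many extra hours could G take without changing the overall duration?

Z→W→H = 11+8+13 = 32 sets the makespan at 32 hours.
G finishes as early as 22 and must finish by 23.
Float = 32 − 31 = 1.

1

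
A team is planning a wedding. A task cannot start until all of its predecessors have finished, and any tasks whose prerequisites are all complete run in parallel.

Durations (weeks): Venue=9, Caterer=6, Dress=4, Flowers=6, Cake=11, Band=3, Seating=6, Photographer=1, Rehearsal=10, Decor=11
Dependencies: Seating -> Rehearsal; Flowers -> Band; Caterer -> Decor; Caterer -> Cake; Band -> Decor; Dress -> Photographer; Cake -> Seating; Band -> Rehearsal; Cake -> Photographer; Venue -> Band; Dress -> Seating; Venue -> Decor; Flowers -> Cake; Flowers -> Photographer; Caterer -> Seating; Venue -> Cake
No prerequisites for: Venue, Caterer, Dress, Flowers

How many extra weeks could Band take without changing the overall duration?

13

The longest chain is Venue→Cake→Seating→Rehearsal = 9+11+6+10 = 36; overall finish 36 weeks.
Longest path through Band: 23 weeks (earliest finish 12, latest finish 25).
So Band can slip 25 − 12 = 13 weeks.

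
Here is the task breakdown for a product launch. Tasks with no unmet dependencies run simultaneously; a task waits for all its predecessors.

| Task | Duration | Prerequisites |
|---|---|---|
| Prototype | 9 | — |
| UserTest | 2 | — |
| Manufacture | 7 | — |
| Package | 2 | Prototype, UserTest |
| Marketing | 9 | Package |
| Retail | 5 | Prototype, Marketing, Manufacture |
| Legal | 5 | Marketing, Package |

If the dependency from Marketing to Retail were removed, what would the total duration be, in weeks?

25

Original critical path: Prototype→Package→Marketing→Retail = 9+2+9+5 = 25 ⇒ 25 weeks.
Without Marketing→Retail, Retail's earliest start moves from 20 to 9.
New critical path: Prototype→Package→Marketing→Legal = 9+2+9+5 = 25 ⇒ 25 weeks.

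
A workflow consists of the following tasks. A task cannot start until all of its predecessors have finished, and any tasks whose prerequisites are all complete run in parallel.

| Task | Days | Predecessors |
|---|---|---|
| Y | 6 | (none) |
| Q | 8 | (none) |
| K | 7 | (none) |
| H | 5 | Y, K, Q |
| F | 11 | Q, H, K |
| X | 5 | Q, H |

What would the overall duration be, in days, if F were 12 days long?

As given, the longest chain is Q→H→F = 8+5+11 = 24, so the finish is 24 days.
Since F is critical, the +1 change carries straight to that chain (now 25 days).
That remains the longest chain; total 25 days.

25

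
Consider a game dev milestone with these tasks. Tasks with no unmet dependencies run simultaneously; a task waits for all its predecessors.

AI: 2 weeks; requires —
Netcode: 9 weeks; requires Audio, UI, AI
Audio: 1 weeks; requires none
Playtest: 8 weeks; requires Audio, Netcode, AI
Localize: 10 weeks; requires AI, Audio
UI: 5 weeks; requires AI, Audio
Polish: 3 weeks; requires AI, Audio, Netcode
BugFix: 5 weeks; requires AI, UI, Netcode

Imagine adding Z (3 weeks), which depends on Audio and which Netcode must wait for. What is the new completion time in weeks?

Originally the schedule takes 24 weeks.
With Z inserted, Netcode now waits for max(Audio, UI, AI, Z).
New critical path: AI→UI→Netcode→Playtest = 2+5+9+8 = 24 ⇒ 24 weeks.

24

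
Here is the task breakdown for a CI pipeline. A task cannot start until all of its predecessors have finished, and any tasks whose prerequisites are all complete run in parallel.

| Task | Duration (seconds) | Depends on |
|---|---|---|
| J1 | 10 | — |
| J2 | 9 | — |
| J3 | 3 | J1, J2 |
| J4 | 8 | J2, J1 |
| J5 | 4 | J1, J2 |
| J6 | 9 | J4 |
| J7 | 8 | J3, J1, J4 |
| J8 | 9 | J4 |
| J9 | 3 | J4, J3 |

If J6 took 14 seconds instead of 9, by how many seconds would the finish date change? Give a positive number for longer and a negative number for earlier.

The binding path is J1→J4→J6 = 10+8+9 = 27; finish at 27 seconds.
J6 lies on that path, so at 14 seconds the path becomes 32 seconds.
No other chain overtakes it, so the finish is 32 seconds.
Change in finish: 32 − 27 = +5 seconds.

5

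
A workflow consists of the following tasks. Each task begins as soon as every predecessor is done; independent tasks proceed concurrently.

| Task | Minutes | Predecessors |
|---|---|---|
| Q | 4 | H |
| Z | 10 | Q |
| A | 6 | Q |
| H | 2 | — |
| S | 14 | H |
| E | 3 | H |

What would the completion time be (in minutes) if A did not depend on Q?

16

Before: longest chain H→Q→Z = 2+4+10 = 16, finish 16.
Without Q→A, A's earliest start moves from 6 to 0.
The longest chain is now H→Q→Z = 2+4+10 = 16, so the project takes 16 minutes.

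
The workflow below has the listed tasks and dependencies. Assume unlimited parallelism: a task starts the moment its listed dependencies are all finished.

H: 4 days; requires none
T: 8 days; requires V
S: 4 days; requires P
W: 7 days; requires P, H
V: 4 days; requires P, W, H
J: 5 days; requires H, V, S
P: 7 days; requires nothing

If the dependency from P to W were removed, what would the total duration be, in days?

Original critical path: P→W→V→T = 7+7+4+8 = 26 ⇒ 26 days.
Without P→W, W's earliest start moves from 7 to 4.
New critical path: H→W→V→T = 4+7+4+8 = 23 ⇒ 23 days.

23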